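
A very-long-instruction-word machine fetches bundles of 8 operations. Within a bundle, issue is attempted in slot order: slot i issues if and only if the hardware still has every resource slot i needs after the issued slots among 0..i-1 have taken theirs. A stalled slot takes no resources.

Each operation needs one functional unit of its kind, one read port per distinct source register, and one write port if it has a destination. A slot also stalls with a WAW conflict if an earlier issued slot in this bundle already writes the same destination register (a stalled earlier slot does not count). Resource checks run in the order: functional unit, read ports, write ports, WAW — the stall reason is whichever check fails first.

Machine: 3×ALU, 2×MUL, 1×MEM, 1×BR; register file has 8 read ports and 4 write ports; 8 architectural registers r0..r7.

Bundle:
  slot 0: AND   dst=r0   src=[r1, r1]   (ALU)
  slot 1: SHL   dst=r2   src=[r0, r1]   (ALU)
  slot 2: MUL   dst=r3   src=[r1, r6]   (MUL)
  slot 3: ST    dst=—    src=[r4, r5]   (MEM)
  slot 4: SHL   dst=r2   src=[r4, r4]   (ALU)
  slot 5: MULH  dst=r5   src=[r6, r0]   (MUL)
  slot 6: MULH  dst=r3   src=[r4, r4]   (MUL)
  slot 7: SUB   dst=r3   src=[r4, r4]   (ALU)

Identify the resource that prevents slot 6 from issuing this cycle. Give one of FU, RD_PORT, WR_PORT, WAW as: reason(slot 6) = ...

reason(slot 6) = WAW

[0] ALU needs rd=1 wr=1: ok; after: ALU=2 MUL=2 MEM=1 BR=1, R=7, W=3
[1] ALU needs rd=2 wr=1: ok; after: ALU=1 MUL=2 MEM=1 BR=1, R=5, W=2
[2] MUL needs rd=2 wr=1: ok; after: ALU=1 MUL=1 MEM=1 BR=1, R=3, W=1
[3] MEM needs rd=2 wr=0: ok; after: ALU=1 MUL=1 MEM=0 BR=1, R=1, W=1
[4] ALU needs rd=1 wr=1: WAW; after: ALU=1 MUL=1 MEM=0 BR=1, R=1, W=1
[5] MUL needs rd=2 wr=1: RD_PORT; after: ALU=1 MUL=1 MEM=0 BR=1, R=1, W=1
[6] MUL needs rd=1 wr=1: WAW; after: ALU=1 MUL=1 MEM=0 BR=1, R=1, W=1
[7] ALU needs rd=1 wr=1: WAW; after: ALU=1 MUL=1 MEM=0 BR=1, R=1, W=1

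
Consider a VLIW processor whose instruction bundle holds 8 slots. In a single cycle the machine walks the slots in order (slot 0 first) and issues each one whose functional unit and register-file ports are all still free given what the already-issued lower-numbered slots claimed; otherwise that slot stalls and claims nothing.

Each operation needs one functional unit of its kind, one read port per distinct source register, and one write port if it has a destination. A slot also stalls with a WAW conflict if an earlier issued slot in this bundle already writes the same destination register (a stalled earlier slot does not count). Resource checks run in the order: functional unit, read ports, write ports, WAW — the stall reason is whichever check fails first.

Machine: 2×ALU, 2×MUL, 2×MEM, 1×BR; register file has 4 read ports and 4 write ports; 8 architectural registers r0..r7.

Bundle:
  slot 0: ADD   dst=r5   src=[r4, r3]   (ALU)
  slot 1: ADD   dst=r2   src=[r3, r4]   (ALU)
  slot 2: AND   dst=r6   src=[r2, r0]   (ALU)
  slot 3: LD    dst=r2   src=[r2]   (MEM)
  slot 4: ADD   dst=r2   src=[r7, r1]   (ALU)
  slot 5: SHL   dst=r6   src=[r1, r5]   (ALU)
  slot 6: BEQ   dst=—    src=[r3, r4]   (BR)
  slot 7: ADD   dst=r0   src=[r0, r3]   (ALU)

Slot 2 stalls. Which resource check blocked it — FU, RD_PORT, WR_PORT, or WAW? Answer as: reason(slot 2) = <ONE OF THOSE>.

reason(slot 2) = FU

  0. ALU→r5 ⇒ go  {1A/2Mu/2Ld/1B | 2r 3w}
  1. ALU→r2 ⇒ go  {0A/2Mu/2Ld/1B | 0r 2w}
  2. ALU→r6 ⇒ no(FU)  {0A/2Mu/2Ld/1B | 0r 2w}
  3. MEM→r2 ⇒ no(RD_PORT)  {0A/2Mu/2Ld/1B | 0r 2w}
  4. ALU→r2 ⇒ no(FU)  {0A/2Mu/2Ld/1B | 0r 2w}
  5. ALU→r6 ⇒ no(FU)  {0A/2Mu/2Ld/1B | 0r 2w}
  6. BR ⇒ no(RD_PORT)  {0A/2Mu/2Ld/1B | 0r 2w}
  7. ALU→r0 ⇒ no(FU)  {0A/2Mu/2Ld/1B | 0r 2w}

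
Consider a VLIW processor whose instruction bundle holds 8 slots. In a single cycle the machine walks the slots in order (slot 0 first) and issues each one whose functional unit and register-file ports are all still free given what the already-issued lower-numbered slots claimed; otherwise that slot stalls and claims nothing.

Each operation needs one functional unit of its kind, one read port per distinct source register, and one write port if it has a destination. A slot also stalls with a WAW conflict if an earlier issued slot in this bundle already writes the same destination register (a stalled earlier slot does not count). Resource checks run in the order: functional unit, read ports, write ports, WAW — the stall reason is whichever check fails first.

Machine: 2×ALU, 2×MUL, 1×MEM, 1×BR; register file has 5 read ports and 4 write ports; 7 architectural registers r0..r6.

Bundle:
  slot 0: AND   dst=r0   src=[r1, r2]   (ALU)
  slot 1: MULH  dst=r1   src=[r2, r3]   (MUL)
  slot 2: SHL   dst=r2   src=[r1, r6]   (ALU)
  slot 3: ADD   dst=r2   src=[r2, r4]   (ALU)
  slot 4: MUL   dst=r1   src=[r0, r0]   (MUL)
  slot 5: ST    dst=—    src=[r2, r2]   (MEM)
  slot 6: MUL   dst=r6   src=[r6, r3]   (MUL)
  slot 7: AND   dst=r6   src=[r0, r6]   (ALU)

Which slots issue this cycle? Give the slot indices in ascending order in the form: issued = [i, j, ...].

issued = [0, 1, 5]

  0. ALU→r0 ⇒ go  {1A/2Mu/1Ld/1B | 3r 3w}
  1. MUL→r1 ⇒ go  {1A/1Mu/1Ld/1B | 1r 2w}
  2. ALU→r2 ⇒ no(RD_PORT)  {1A/1Mu/1Ld/1B | 1r 2w}
  3. ALU→r2 ⇒ no(RD_PORT)  {1A/1Mu/1Ld/1B | 1r 2w}
  4. MUL→r1 ⇒ no(WAW)  {1A/1Mu/1Ld/1B | 1r 2w}
  5. MEM ⇒ go  {1A/1Mu/0Ld/1B | 0r 2w}
  6. MUL→r6 ⇒ no(RD_PORT)  {1A/1Mu/0Ld/1B | 0r 2w}
  7. ALU→r6 ⇒ no(RD_PORT)  {1A/1Mu/0Ld/1B | 0r 2w}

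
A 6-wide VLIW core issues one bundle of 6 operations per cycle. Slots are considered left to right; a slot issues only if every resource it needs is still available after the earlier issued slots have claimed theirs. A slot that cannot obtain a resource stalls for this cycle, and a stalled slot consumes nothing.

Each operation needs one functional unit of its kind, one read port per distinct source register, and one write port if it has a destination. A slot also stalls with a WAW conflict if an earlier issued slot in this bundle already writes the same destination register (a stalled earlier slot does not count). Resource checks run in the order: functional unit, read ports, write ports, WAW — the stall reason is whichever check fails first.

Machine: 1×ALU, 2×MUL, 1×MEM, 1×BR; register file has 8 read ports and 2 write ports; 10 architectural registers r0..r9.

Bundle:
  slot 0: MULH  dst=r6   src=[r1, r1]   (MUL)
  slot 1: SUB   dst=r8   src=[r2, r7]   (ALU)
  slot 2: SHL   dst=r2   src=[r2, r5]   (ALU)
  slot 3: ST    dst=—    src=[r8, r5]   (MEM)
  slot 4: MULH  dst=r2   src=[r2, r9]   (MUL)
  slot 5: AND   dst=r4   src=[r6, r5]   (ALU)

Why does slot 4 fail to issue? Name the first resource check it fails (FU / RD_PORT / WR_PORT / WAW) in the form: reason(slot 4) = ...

reason(slot 4) = WR_PORT

#0 MUL src=r1,r1 dispatched  <A:1 Mu:1 Ld:1 B:1 rd:7 wr:1>
#1 ALU src=r2,r7 dispatched  <A:0 Mu:1 Ld:1 B:1 rd:5 wr:0>
#2 ALU src=r2,r5 held:FU  <A:0 Mu:1 Ld:1 B:1 rd:5 wr:0>
#3 MEM src=r8,r5 dispatched  <A:0 Mu:1 Ld:0 B:1 rd:3 wr:0>
#4 MUL src=r2,r9 held:WR_PORT  <A:0 Mu:1 Ld:0 B:1 rd:3 wr:0>
#5 ALU src=r6,r5 held:FU  <A:0 Mu:1 Ld:0 B:1 rd:3 wr:0>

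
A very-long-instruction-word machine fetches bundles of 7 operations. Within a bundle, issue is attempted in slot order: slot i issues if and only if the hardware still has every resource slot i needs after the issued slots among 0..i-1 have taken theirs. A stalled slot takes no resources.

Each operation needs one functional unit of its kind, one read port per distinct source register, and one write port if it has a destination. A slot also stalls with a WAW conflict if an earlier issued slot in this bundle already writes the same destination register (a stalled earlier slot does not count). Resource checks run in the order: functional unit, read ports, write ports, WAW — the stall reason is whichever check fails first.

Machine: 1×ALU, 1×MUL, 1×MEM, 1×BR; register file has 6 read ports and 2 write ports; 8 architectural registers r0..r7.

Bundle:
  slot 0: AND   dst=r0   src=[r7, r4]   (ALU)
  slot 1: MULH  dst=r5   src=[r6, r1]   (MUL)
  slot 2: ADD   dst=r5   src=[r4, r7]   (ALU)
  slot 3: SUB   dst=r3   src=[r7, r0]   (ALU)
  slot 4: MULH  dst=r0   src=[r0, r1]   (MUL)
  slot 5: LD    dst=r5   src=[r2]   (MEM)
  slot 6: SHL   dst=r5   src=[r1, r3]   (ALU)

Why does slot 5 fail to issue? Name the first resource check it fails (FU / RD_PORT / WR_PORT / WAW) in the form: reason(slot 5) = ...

(0) want 1×ALU +2rd +1wr — yes → AL0|MU1|ME1|BR1|rd4|wr1
(1) want 1×MUL +2rd +1wr — yes → AL0|MU0|ME1|BR1|rd2|wr0
(2) want 1×ALU +2rd +1wr — FU → AL0|MU0|ME1|BR1|rd2|wr0
(3) want 1×ALU +2rd +1wr — FU → AL0|MU0|ME1|BR1|rd2|wr0
(4) want 1×MUL +2rd +1wr — FU → AL0|MU0|ME1|BR1|rd2|wr0
(5) want 1×MEM +1rd +1wr — WR_PORT → AL0|MU0|ME1|BR1|rd2|wr0
(6) want 1×ALU +2rd +1wr — FU → AL0|MU0|ME1|BR1|rd2|wr0

reason(slot 5) = WR_PORT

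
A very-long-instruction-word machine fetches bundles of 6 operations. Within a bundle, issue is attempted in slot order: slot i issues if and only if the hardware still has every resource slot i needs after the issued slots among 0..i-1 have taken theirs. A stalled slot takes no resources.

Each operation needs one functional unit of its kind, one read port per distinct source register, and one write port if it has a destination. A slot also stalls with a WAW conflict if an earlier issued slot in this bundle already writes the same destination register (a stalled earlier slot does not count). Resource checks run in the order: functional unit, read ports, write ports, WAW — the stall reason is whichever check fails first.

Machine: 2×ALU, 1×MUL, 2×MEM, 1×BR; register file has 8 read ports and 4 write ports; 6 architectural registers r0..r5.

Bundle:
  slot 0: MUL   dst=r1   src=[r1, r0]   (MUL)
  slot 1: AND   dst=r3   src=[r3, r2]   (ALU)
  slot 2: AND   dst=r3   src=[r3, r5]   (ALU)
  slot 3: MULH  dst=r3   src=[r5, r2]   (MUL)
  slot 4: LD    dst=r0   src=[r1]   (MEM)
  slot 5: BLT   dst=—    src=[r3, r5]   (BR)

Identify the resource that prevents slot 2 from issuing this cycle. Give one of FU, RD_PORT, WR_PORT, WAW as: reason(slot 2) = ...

slot 0 (MUL): ISSUE — free A2,Mu0,Ld2,B1 rp6 wp3
slot 1 (ALU): ISSUE — free A1,Mu0,Ld2,B1 rp4 wp2
slot 2 (ALU): stall WAW — free A1,Mu0,Ld2,B1 rp4 wp2
slot 3 (MUL): stall FU — free A1,Mu0,Ld2,B1 rp4 wp2
slot 4 (MEM): ISSUE — free A1,Mu0,Ld1,B1 rp3 wp1
slot 5 (BR): ISSUE — free A1,Mu0,Ld1,B0 rp1 wp1

reason(slot 2) = WAW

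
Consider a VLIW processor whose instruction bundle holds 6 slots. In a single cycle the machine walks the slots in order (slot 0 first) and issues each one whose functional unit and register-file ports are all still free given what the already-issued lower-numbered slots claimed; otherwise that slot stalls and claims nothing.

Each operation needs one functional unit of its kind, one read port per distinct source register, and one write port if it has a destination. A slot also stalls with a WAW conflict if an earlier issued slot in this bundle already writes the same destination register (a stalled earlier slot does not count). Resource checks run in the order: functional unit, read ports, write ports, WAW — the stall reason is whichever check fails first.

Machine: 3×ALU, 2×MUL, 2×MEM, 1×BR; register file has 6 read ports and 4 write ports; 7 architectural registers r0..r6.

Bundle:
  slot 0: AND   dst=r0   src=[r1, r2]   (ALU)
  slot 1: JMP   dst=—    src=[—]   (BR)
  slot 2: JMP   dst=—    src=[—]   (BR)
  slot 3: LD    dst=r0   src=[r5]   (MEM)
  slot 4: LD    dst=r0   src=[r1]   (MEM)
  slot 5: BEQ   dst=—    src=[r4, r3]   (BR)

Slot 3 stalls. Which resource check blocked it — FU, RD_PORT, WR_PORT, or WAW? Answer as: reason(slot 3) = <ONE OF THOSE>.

reason(slot 3) = WAW

  0. ALU→r0 ⇒ go  {2A/2Mu/2Ld/1B | 4r 3w}
  1. BR ⇒ go  {2A/2Mu/2Ld/0B | 4r 3w}
  2. BR ⇒ no(FU)  {2A/2Mu/2Ld/0B | 4r 3w}
  3. MEM→r0 ⇒ no(WAW)  {2A/2Mu/2Ld/0B | 4r 3w}
  4. MEM→r0 ⇒ no(WAW)  {2A/2Mu/2Ld/0B | 4r 3w}
  5. BR ⇒ no(FU)  {2A/2Mu/2Ld/0B | 4r 3w}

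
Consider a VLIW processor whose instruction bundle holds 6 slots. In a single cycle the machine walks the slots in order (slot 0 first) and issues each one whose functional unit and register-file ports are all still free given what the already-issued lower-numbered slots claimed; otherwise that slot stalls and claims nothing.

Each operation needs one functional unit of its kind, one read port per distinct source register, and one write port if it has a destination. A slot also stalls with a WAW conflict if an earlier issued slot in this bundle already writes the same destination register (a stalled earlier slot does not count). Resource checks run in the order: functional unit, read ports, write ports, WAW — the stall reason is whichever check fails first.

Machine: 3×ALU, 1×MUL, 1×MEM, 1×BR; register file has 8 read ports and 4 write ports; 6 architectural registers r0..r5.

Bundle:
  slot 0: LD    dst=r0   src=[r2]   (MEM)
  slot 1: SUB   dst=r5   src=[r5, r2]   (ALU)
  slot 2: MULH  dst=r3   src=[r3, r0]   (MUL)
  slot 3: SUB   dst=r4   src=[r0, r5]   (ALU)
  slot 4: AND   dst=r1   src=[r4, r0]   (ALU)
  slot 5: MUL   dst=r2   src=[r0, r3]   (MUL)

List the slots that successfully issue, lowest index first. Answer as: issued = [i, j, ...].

issued = [0, 1, 2, 3]

(0) want 1×MEM +1rd +1wr — yes → AL3|MU1|ME0|BR1|rd7|wr3
(1) want 1×ALU +2rd +1wr — yes → AL2|MU1|ME0|BR1|rd5|wr2
(2) want 1×MUL +2rd +1wr — yes → AL2|MU0|ME0|BR1|rd3|wr1
(3) want 1×ALU +2rd +1wr — yes → AL1|MU0|ME0|BR1|rd1|wr0
(4) want 1×ALU +2rd +1wr — RD_PORT → AL1|MU0|ME0|BR1|rd1|wr0
(5) want 1×MUL +2rd +1wr — FU → AL1|MU0|ME0|BR1|rd1|wr0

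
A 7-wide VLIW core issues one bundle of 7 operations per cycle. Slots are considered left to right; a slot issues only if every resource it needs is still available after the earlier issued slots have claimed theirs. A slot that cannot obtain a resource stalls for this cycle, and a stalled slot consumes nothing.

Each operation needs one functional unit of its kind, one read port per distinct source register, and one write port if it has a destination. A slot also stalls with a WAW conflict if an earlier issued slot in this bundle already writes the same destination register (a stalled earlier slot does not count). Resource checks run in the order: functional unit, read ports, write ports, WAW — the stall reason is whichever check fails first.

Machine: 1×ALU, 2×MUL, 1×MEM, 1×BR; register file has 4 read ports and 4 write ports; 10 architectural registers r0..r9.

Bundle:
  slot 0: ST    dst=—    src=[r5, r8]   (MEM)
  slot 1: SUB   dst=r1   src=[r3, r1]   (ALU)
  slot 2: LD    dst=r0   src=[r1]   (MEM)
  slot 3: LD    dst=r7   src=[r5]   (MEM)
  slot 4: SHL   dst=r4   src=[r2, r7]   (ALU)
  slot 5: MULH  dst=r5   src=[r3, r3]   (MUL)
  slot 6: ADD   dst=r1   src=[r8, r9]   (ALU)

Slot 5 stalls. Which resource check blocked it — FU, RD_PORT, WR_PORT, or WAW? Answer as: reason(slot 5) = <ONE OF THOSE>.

reason(slot 5) = RD_PORT

[0] MEM needs rd=2 wr=0: ok; after: ALU=1 MUL=2 MEM=0 BR=1, R=2, W=4
[1] ALU needs rd=2 wr=1: ok; after: ALU=0 MUL=2 MEM=0 BR=1, R=0, W=3
[2] MEM needs rd=1 wr=1: FU; after: ALU=0 MUL=2 MEM=0 BR=1, R=0, W=3
[3] MEM needs rd=1 wr=1: FU; after: ALU=0 MUL=2 MEM=0 BR=1, R=0, W=3
[4] ALU needs rd=2 wr=1: FU; after: ALU=0 MUL=2 MEM=0 BR=1, R=0, W=3
[5] MUL needs rd=1 wr=1: RD_PORT; after: ALU=0 MUL=2 MEM=0 BR=1, R=0, W=3
[6] ALU needs rd=2 wr=1: FU; after: ALU=0 MUL=2 MEM=0 BR=1, R=0, W=3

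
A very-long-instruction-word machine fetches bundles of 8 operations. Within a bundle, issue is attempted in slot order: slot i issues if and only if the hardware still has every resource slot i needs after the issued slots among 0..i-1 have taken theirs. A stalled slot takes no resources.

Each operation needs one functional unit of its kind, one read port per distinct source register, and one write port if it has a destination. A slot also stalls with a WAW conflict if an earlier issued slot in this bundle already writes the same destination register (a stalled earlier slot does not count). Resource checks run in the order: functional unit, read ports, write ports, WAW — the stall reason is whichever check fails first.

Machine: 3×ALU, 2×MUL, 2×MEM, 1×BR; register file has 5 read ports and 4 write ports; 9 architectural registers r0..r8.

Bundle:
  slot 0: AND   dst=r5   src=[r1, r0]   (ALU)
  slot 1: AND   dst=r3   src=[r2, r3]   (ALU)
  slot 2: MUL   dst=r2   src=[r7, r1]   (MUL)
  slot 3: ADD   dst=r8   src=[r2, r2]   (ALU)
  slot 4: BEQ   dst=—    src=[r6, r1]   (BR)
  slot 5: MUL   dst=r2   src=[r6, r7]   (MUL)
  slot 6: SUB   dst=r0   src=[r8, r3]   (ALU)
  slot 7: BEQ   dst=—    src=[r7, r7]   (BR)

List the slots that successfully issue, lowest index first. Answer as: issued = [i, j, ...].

issued = [0, 1, 3]

  0. ALU→r5 ⇒ go  {2A/2Mu/2Ld/1B | 3r 3w}
  1. ALU→r3 ⇒ go  {1A/2Mu/2Ld/1B | 1r 2w}
  2. MUL→r2 ⇒ no(RD_PORT)  {1A/2Mu/2Ld/1B | 1r 2w}
  3. ALU→r8 ⇒ go  {0A/2Mu/2Ld/1B | 0r 1w}
  4. BR ⇒ no(RD_PORT)  {0A/2Mu/2Ld/1B | 0r 1w}
  5. MUL→r2 ⇒ no(RD_PORT)  {0A/2Mu/2Ld/1B | 0r 1w}
  6. ALU→r0 ⇒ no(FU)  {0A/2Mu/2Ld/1B | 0r 1w}
  7. BR ⇒ no(RD_PORT)  {0A/2Mu/2Ld/1B | 0r 1w}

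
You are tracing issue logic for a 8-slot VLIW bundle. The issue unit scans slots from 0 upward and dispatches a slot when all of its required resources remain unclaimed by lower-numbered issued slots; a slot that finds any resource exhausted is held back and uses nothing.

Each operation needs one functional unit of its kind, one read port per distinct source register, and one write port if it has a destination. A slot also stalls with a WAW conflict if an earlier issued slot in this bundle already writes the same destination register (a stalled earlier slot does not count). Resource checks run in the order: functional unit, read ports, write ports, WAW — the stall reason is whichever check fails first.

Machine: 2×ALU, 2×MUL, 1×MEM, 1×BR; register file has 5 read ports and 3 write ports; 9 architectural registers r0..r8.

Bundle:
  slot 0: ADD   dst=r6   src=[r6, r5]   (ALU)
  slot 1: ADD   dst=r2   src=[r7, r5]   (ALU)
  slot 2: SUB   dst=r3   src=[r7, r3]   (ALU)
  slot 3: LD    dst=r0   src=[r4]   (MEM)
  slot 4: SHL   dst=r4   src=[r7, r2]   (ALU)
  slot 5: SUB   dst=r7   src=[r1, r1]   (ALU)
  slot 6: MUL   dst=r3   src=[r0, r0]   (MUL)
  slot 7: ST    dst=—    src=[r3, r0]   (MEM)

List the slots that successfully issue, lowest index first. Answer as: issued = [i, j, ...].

  0. ALU→r6 ⇒ go  {1A/2Mu/1Ld/1B | 3r 2w}
  1. ALU→r2 ⇒ go  {0A/2Mu/1Ld/1B | 1r 1w}
  2. ALU→r3 ⇒ no(FU)  {0A/2Mu/1Ld/1B | 1r 1w}
  3. MEM→r0 ⇒ go  {0A/2Mu/0Ld/1B | 0r 0w}
  4. ALU→r4 ⇒ no(FU)  {0A/2Mu/0Ld/1B | 0r 0w}
  5. ALU→r7 ⇒ no(FU)  {0A/2Mu/0Ld/1B | 0r 0w}
  6. MUL→r3 ⇒ no(RD_PORT)  {0A/2Mu/0Ld/1B | 0r 0w}
  7. MEM ⇒ no(FU)  {0A/2Mu/0Ld/1B | 0r 0w}

issued = [0, 1, 3]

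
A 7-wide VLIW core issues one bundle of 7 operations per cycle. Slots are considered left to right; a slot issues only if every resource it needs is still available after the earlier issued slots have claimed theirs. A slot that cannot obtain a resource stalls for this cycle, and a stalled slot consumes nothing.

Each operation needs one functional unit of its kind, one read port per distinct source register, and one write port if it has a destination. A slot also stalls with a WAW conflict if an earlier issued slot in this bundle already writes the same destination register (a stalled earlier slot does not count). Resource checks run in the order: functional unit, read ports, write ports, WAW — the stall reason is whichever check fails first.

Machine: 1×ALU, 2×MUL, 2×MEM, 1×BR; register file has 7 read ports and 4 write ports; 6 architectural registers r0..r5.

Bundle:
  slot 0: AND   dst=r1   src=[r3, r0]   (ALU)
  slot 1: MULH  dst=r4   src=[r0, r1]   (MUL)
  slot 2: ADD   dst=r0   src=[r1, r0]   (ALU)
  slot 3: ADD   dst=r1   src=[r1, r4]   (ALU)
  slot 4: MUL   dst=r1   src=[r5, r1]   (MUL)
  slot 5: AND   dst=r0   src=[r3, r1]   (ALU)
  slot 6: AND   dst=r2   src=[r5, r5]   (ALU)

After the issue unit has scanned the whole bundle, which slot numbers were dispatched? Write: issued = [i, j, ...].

issued = [0, 1]

  0. ALU→r1 ⇒ go  {0A/2Mu/2Ld/1B | 5r 3w}
  1. MUL→r4 ⇒ go  {0A/1Mu/2Ld/1B | 3r 2w}
  2. ALU→r0 ⇒ no(FU)  {0A/1Mu/2Ld/1B | 3r 2w}
  3. ALU→r1 ⇒ no(FU)  {0A/1Mu/2Ld/1B | 3r 2w}
  4. MUL→r1 ⇒ no(WAW)  {0A/1Mu/2Ld/1B | 3r 2w}
  5. ALU→r0 ⇒ no(FU)  {0A/1Mu/2Ld/1B | 3r 2w}
  6. ALU→r2 ⇒ no(FU)  {0A/1Mu/2Ld/1B | 3r 2w}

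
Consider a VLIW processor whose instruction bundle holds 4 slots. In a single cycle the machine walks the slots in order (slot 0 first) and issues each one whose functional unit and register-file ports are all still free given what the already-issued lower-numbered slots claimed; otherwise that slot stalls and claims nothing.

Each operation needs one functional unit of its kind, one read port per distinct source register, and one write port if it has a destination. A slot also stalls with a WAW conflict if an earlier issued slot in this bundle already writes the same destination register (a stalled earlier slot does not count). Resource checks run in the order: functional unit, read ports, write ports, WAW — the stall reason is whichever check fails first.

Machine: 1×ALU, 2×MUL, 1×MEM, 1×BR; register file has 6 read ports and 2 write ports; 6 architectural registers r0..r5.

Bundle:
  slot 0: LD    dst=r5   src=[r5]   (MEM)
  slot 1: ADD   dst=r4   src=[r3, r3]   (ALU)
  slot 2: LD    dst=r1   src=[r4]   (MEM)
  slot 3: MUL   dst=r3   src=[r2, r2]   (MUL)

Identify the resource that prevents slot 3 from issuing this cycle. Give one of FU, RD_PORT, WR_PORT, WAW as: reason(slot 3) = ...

reason(slot 3) = WR_PORT

slot 0 (MEM): ISSUE — free A1,Mu2,Ld0,B1 rp5 wp1
slot 1 (ALU): ISSUE — free A0,Mu2,Ld0,B1 rp4 wp0
slot 2 (MEM): stall FU — free A0,Mu2,Ld0,B1 rp4 wp0
slot 3 (MUL): stall WR_PORT — free A0,Mu2,Ld0,B1 rp4 wp0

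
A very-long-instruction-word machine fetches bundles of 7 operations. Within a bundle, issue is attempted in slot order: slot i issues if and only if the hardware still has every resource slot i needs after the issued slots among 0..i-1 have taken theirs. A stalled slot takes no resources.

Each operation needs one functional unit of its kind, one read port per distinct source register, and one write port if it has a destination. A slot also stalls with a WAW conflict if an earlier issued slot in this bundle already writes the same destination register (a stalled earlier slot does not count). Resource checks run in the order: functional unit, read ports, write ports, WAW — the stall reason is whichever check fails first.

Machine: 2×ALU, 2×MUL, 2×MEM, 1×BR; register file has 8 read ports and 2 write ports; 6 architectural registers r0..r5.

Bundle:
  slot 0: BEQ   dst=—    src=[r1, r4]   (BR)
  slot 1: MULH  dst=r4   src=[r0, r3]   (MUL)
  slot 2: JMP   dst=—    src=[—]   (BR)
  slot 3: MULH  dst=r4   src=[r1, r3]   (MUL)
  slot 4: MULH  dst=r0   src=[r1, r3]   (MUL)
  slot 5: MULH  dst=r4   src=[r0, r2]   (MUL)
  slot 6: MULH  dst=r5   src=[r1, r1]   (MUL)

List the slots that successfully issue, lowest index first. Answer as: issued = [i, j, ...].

#0 BR src=r1,r4 dispatched  <A:2 Mu:2 Ld:2 B:0 rd:6 wr:2>
#1 MUL src=r0,r3 dispatched  <A:2 Mu:1 Ld:2 B:0 rd:4 wr:1>
#2 BR src=- held:FU  <A:2 Mu:1 Ld:2 B:0 rd:4 wr:1>
#3 MUL src=r1,r3 held:WAW  <A:2 Mu:1 Ld:2 B:0 rd:4 wr:1>
#4 MUL src=r1,r3 dispatched  <A:2 Mu:0 Ld:2 B:0 rd:2 wr:0>
#5 MUL src=r0,r2 held:FU  <A:2 Mu:0 Ld:2 B:0 rd:2 wr:0>
#6 MUL src=r1,r1 held:FU  <A:2 Mu:0 Ld:2 B:0 rd:2 wr:0>

issued = [0, 1, 4]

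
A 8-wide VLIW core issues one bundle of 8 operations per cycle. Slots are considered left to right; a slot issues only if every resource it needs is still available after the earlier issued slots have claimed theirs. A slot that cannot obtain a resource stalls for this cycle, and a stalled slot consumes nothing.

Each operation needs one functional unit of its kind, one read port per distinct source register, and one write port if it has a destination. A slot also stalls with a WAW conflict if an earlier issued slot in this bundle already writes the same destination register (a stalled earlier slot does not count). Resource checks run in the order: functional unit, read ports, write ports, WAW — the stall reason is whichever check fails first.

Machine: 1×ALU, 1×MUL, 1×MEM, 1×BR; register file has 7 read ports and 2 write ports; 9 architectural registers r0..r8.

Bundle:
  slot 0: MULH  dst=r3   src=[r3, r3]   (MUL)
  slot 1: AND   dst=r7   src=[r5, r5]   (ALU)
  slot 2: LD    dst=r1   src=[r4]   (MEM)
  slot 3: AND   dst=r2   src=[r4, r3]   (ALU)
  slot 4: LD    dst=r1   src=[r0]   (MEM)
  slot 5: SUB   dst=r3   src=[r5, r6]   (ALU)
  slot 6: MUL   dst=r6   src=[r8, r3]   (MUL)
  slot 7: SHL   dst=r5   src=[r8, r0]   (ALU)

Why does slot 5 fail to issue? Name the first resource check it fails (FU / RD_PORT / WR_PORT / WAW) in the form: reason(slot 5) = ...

slot 0 (MUL): ISSUE — free A1,Mu0,Ld1,B1 rp6 wp1
slot 1 (ALU): ISSUE — free A0,Mu0,Ld1,B1 rp5 wp0
slot 2 (MEM): stall WR_PORT — free A0,Mu0,Ld1,B1 rp5 wp0
slot 3 (ALU): stall FU — free A0,Mu0,Ld1,B1 rp5 wp0
slot 4 (MEM): stall WR_PORT — free A0,Mu0,Ld1,B1 rp5 wp0
slot 5 (ALU): stall FU — free A0,Mu0,Ld1,B1 rp5 wp0
slot 6 (MUL): stall FU — free A0,Mu0,Ld1,B1 rp5 wp0
slot 7 (ALU): stall FU — free A0,Mu0,Ld1,B1 rp5 wp0

reason(slot 5) = FU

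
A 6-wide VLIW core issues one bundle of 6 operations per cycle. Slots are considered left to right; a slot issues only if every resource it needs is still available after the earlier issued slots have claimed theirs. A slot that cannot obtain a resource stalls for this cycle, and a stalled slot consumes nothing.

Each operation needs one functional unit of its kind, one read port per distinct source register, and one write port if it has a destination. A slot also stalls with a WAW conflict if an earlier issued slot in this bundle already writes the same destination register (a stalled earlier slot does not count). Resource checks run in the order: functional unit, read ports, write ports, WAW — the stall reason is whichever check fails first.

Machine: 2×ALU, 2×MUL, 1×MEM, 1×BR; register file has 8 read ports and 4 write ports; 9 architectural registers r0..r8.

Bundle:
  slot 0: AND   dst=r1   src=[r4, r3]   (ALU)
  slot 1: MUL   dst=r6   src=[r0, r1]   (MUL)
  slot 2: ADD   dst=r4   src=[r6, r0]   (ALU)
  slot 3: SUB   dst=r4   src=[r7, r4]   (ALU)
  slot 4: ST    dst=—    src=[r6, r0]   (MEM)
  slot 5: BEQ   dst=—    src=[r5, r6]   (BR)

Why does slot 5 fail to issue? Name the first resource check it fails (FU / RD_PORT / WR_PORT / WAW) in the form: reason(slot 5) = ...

#0 ALU src=r4,r3 dispatched  <A:1 Mu:2 Ld:1 B:1 rd:6 wr:3>
#1 MUL src=r0,r1 dispatched  <A:1 Mu:1 Ld:1 B:1 rd:4 wr:2>
#2 ALU src=r6,r0 dispatched  <A:0 Mu:1 Ld:1 B:1 rd:2 wr:1>
#3 ALU src=r7,r4 held:FU  <A:0 Mu:1 Ld:1 B:1 rd:2 wr:1>
#4 MEM src=r6,r0 dispatched  <A:0 Mu:1 Ld:0 B:1 rd:0 wr:1>
#5 BR src=r5,r6 held:RD_PORT  <A:0 Mu:1 Ld:0 B:1 rd:0 wr:1>

reason(slot 5) = RD_PORT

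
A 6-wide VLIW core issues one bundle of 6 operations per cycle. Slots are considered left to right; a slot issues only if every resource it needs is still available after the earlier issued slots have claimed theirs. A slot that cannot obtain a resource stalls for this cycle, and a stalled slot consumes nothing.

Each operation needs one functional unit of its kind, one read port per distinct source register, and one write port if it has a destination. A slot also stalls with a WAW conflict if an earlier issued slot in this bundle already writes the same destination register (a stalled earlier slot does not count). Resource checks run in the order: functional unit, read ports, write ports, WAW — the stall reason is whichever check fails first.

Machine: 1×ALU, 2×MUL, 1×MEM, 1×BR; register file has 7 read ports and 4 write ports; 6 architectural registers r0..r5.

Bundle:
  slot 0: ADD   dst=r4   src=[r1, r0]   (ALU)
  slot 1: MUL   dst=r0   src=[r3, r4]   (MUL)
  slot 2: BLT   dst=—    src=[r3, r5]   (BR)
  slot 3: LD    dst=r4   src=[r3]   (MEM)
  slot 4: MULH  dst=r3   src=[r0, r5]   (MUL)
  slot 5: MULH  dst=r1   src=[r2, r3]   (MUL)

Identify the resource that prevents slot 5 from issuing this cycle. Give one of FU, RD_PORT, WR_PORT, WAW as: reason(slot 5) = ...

reason(slot 5) = RD_PORT

slot 0 (ALU): ISSUE — free A0,Mu2,Ld1,B1 rp5 wp3
slot 1 (MUL): ISSUE — free A0,Mu1,Ld1,B1 rp3 wp2
slot 2 (BR): ISSUE — free A0,Mu1,Ld1,B0 rp1 wp2
slot 3 (MEM): stall WAW — free A0,Mu1,Ld1,B0 rp1 wp2
slot 4 (MUL): stall RD_PORT — free A0,Mu1,Ld1,B0 rp1 wp2
slot 5 (MUL): stall RD_PORT — free A0,Mu1,Ld1,B0 rp1 wp2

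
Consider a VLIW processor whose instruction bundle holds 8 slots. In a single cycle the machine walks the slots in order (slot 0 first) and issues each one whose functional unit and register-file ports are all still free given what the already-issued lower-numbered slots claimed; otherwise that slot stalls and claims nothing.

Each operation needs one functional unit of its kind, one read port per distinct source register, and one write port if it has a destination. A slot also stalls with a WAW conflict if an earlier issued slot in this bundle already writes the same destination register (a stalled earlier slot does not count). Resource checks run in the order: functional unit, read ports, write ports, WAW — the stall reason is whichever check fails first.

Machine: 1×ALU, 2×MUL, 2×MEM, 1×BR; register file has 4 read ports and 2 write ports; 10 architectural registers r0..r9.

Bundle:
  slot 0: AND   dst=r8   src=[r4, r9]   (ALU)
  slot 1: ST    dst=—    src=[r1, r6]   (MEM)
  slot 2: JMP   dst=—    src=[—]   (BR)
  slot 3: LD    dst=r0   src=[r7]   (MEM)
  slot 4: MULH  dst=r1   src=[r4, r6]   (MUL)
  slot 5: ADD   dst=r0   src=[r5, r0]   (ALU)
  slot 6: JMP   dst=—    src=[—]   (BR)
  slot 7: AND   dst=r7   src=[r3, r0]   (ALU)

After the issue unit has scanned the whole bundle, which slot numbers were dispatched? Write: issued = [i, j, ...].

issued = [0, 1, 2]

(0) want 1×ALU +2rd +1wr — yes → AL0|MU2|ME2|BR1|rd2|wr1
(1) want 1×MEM +2rd +0wr — yes → AL0|MU2|ME1|BR1|rd0|wr1
(2) want 1×BR +0rd +0wr — yes → AL0|MU2|ME1|BR0|rd0|wr1
(3) want 1×MEM +1rd +1wr — RD_PORT → AL0|MU2|ME1|BR0|rd0|wr1
(4) want 1×MUL +2rd +1wr — RD_PORT → AL0|MU2|ME1|BR0|rd0|wr1
(5) want 1×ALU +2rd +1wr — FU → AL0|MU2|ME1|BR0|rd0|wr1
(6) want 1×BR +0rd +0wr — FU → AL0|MU2|ME1|BR0|rd0|wr1
(7) want 1×ALU +2rd +1wr — FU → AL0|MU2|ME1|BR0|rd0|wr1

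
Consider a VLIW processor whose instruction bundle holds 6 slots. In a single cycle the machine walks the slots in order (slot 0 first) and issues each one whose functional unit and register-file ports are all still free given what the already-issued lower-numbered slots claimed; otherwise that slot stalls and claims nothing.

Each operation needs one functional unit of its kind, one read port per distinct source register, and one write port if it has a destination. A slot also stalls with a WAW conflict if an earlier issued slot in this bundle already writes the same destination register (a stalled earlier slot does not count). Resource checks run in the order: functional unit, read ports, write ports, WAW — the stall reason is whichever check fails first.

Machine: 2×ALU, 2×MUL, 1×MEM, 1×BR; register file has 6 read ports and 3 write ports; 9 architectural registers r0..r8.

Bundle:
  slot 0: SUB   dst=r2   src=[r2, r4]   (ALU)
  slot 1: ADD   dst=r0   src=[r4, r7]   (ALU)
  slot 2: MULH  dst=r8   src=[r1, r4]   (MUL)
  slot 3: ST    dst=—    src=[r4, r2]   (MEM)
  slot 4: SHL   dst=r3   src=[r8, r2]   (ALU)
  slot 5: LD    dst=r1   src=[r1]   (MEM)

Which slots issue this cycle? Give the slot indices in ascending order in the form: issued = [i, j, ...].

#0 ALU src=r2,r4 dispatched  <A:1 Mu:2 Ld:1 B:1 rd:4 wr:2>
#1 ALU src=r4,r7 dispatched  <A:0 Mu:2 Ld:1 B:1 rd:2 wr:1>
#2 MUL src=r1,r4 dispatched  <A:0 Mu:1 Ld:1 B:1 rd:0 wr:0>
#3 MEM src=r4,r2 held:RD_PORT  <A:0 Mu:1 Ld:1 B:1 rd:0 wr:0>
#4 ALU src=r8,r2 held:FU  <A:0 Mu:1 Ld:1 B:1 rd:0 wr:0>
#5 MEM src=r1 held:RD_PORT  <A:0 Mu:1 Ld:1 B:1 rd:0 wr:0>

issued = [0, 1, 2]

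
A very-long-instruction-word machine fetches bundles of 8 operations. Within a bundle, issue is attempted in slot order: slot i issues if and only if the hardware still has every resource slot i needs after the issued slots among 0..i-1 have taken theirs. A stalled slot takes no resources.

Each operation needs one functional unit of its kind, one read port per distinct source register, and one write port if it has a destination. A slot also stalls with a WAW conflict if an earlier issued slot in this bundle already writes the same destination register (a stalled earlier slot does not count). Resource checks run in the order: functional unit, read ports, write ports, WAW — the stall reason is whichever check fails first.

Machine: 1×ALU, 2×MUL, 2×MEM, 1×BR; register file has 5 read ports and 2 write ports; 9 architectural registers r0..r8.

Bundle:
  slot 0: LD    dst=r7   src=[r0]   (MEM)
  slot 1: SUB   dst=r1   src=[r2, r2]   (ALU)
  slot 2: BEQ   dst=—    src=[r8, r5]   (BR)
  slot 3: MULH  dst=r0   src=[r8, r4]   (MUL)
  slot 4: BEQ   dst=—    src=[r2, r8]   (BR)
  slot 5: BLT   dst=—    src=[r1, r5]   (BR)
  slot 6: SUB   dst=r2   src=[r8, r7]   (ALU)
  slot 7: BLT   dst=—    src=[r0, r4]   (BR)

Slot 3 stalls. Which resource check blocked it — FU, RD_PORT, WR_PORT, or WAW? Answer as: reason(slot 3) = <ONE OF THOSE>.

reason(slot 3) = RD_PORT

[0] MEM needs rd=1 wr=1: ok; after: ALU=1 MUL=2 MEM=1 BR=1, R=4, W=1
[1] ALU needs rd=1 wr=1: ok; after: ALU=0 MUL=2 MEM=1 BR=1, R=3, W=0
[2] BR needs rd=2 wr=0: ok; after: ALU=0 MUL=2 MEM=1 BR=0, R=1, W=0
[3] MUL needs rd=2 wr=1: RD_PORT; after: ALU=0 MUL=2 MEM=1 BR=0, R=1, W=0
[4] BR needs rd=2 wr=0: FU; after: ALU=0 MUL=2 MEM=1 BR=0, R=1, W=0
[5] BR needs rd=2 wr=0: FU; after: ALU=0 MUL=2 MEM=1 BR=0, R=1, W=0
[6] ALU needs rd=2 wr=1: FU; after: ALU=0 MUL=2 MEM=1 BR=0, R=1, W=0
[7] BR needs rd=2 wr=0: FU; after: ALU=0 MUL=2 MEM=1 BR=0, R=1, W=0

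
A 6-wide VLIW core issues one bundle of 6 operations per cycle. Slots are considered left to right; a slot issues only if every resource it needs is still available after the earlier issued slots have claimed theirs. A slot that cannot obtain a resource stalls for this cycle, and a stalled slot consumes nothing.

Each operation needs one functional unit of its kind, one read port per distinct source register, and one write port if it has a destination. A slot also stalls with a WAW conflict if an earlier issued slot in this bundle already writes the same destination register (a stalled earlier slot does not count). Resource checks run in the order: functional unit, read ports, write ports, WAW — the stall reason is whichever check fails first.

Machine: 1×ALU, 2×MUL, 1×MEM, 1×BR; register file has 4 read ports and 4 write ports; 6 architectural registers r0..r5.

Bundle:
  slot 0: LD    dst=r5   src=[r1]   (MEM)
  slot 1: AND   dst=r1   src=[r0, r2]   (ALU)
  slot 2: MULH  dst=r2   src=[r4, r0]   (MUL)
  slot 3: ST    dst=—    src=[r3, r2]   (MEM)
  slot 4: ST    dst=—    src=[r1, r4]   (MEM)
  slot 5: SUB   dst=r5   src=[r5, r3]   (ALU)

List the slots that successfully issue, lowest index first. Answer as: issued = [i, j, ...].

[0] MEM needs rd=1 wr=1: ok; after: ALU=1 MUL=2 MEM=0 BR=1, R=3, W=3
[1] ALU needs rd=2 wr=1: ok; after: ALU=0 MUL=2 MEM=0 BR=1, R=1, W=2
[2] MUL needs rd=2 wr=1: RD_PORT; after: ALU=0 MUL=2 MEM=0 BR=1, R=1, W=2
[3] MEM needs rd=2 wr=0: FU; after: ALU=0 MUL=2 MEM=0 BR=1, R=1, W=2
[4] MEM needs rd=2 wr=0: FU; after: ALU=0 MUL=2 MEM=0 BR=1, R=1, W=2
[5] ALU needs rd=2 wr=1: FU; after: ALU=0 MUL=2 MEM=0 BR=1, R=1, W=2

issued = [0, 1]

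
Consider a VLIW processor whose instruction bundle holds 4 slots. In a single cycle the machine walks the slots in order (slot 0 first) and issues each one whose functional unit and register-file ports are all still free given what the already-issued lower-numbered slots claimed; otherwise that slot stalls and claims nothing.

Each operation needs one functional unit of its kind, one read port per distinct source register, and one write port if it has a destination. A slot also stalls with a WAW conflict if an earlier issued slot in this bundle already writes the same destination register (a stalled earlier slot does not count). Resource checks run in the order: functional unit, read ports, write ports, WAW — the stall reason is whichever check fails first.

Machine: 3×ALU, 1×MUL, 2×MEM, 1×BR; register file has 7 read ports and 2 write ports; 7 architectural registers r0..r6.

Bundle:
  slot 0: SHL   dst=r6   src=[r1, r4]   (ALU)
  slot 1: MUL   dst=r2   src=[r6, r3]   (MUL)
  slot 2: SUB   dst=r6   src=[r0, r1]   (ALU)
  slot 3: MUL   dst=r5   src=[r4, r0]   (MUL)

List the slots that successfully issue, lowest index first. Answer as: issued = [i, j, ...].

issued = [0, 1]

(0) want 1×ALU +2rd +1wr — yes → AL2|MU1|ME2|BR1|rd5|wr1
(1) want 1×MUL +2rd +1wr — yes → AL2|MU0|ME2|BR1|rd3|wr0
(2) want 1×ALU +2rd +1wr — WR_PORT → AL2|MU0|ME2|BR1|rd3|wr0
(3) want 1×MUL +2rd +1wr — FU → AL2|MU0|ME2|BR1|rd3|wr0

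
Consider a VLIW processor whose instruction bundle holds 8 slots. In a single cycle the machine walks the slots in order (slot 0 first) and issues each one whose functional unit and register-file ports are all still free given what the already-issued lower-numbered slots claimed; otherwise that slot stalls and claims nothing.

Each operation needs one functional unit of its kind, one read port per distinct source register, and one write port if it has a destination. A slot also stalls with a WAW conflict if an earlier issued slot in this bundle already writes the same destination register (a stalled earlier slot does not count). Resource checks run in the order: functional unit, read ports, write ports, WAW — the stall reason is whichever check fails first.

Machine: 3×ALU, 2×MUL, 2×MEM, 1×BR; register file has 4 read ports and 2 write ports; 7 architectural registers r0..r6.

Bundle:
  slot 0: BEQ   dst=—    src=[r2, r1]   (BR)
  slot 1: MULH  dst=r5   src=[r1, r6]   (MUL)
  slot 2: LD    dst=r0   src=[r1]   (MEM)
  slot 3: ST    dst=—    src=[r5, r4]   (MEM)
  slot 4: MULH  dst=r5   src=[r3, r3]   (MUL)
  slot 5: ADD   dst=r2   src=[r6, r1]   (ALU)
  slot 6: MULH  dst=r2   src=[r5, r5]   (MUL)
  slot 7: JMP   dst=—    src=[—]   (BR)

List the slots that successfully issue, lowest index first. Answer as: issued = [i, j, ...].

issued = [0, 1]

#0 BR src=r2,r1 dispatched  <A:3 Mu:2 Ld:2 B:0 rd:2 wr:2>
#1 MUL src=r1,r6 dispatched  <A:3 Mu:1 Ld:2 B:0 rd:0 wr:1>
#2 MEM src=r1 held:RD_PORT  <A:3 Mu:1 Ld:2 B:0 rd:0 wr:1>
#3 MEM src=r5,r4 held:RD_PORT  <A:3 Mu:1 Ld:2 B:0 rd:0 wr:1>
#4 MUL src=r3,r3 held:RD_PORT  <A:3 Mu:1 Ld:2 B:0 rd:0 wr:1>
#5 ALU src=r6,r1 held:RD_PORT  <A:3 Mu:1 Ld:2 B:0 rd:0 wr:1>
#6 MUL src=r5,r5 held:RD_PORT  <A:3 Mu:1 Ld:2 B:0 rd:0 wr:1>
#7 BR src=- held:FU  <A:3 Mu:1 Ld:2 B:0 rd:0 wr:1>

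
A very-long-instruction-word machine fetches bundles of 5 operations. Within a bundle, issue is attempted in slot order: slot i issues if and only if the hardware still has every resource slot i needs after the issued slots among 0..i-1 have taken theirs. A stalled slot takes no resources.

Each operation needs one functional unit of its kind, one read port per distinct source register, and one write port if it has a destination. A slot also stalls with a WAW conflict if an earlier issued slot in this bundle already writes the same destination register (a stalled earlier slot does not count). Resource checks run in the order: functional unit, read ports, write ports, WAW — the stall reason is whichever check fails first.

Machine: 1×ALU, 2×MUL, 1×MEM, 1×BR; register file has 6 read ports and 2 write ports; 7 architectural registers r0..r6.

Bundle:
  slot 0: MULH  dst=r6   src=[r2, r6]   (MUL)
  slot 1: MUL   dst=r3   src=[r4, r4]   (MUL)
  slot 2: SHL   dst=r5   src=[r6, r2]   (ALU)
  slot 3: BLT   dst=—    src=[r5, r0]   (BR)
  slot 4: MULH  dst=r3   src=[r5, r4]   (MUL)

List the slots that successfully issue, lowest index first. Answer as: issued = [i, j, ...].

#0 MUL src=r2,r6 dispatched  <A:1 Mu:1 Ld:1 B:1 rd:4 wr:1>
#1 MUL src=r4,r4 dispatched  <A:1 Mu:0 Ld:1 B:1 rd:3 wr:0>
#2 ALU src=r6,r2 held:WR_PORT  <A:1 Mu:0 Ld:1 B:1 rd:3 wr:0>
#3 BR src=r5,r0 dispatched  <A:1 Mu:0 Ld:1 B:0 rd:1 wr:0>
#4 MUL src=r5,r4 held:FU  <A:1 Mu:0 Ld:1 B:0 rd:1 wr:0>

issued = [0, 1, 3]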